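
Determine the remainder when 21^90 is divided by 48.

9

Compute successive squares:
21^1 ≡ 21 (mod 48)
21^2 ≡ 21^2 = 441 ≡ 9 (mod 48)
21^4 ≡ 9^2 = 81 ≡ 33 (mod 48)
21^8 ≡ 33^2 = 1089 ≡ 33 (mod 48)
21^16 ≡ 33^2 = 1089 ≡ 33 (mod 48)
21^32 ≡ 33^2 = 1089 ≡ 33 (mod 48)
21^64 ≡ 33^2 = 1089 ≡ 33 (mod 48)
21^90 = 21^64 · 21^16 · 21^8 · 21^2 ≡ 33 · 33 · 33 · 9 (mod 48).
Accumulate the product:
33 · 33 = 1089 ≡ 33
33 · 33 = 1089 ≡ 33
33 · 9 = 297 ≡ 9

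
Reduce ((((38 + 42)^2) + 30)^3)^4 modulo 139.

38 + 42 = 80
(80)^2 ≡ 6 (mod 139)
6 + 30 = 36
(36)^3 ≡ 91 (mod 139)
(91)^4 ≡ 6 (mod 139)

6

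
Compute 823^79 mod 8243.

By square-and-multiply:
79 in binary is 1001111, i.e. 79 = 64 + 8 + 4 + 2 + 1.
823^1 ≡ 823 (mod 8243)
823^2 ≡ 823^2 = 677329 ≡ 1403 (mod 8243)
823^4 ≡ 1403^2 = 1968409 ≡ 6575 (mod 8243)
823^8 ≡ 6575^2 = 43230625 ≡ 4333 (mod 8243)
823^16 ≡ 4333^2 = 18774889 ≡ 5578 (mod 8243)
823^32 ≡ 5578^2 = 31114084 ≡ 5002 (mod 8243)
823^64 ≡ 5002^2 = 25020004 ≡ 2499 (mod 8243)
823^79 = 823^64 * 823^8 * 823^4 * 823^2 * 823^1 ≡ 2499 * 4333 * 6575 * 1403 * 823 (mod 8243).
Accumulate the product:
2499 * 4333 = 10828167 ≡ 5108
5108 * 6575 = 33585100 ≡ 3118
3118 * 1403 = 4374554 ≡ 5764
5764 * 823 = 4743772 ≡ 4047

4047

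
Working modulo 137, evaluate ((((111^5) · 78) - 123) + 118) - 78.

49

(111)^5 ≡ 86 (mod 137)
86 · 78 = 6708 ≡ 132 (mod 137)
132 - 123 = 9
9 + 118 = 127
127 - 78 = 49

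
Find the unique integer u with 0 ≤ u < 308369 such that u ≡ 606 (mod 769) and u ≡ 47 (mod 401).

769⁻¹ mod 401: 769*243 ≡ 1 (mod 401), so 769⁻¹ ≡ 243.
u = 606 + 769*((47 − 606)*243 mod 401) = 606 + 769*102 = 79044.

79044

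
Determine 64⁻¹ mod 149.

7

149 = 2·64 + 21
64 = 3·21 + 1
21 = 21·1 + 0
gcd(64, 149) = 1, so the inverse exists.
Back-substitute for 1:
1 = 1·64 − 3·21
  = −3·149 + 7·64
So 64⁻¹ ≡ 7 (mod 149).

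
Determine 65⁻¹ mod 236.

69

Run the extended Euclidean algorithm:
236 = 3·65 + 41
65 = 1·41 + 24
41 = 1·24 + 17
24 = 1·17 + 7
17 = 2·7 + 3
7 = 2·3 + 1
3 = 3·1 + 0
gcd(65, 236) = 1, so the inverse exists.
Back-substitute for 1:
1 = 1·7 − 2·3
  = −2·17 + 5·7
  = 5·24 − 7·17
  = −7·41 + 12·24
  = 12·65 − 19·41
  = −19·236 + 69·65
So 65⁻¹ ≡ 69 (mod 236).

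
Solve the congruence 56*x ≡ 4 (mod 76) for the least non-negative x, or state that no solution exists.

15

gcd(56, 76) = 4, and 4 | 4, so solutions exist.
Divide through by 4: 14*x mod 19 = 1.
14⁻¹ ≡ 15 (mod 19).
x ≡ 15*1 ≡ 15 (mod 19).
The smallest non-negative solution is x = 15.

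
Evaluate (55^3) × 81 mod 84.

3

(55)^3 ≡ 55 (mod 84)
55 × 81 = 4455 ≡ 3 (mod 84)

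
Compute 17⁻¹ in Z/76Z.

9

76 = 4*17 + 8
17 = 2*8 + 1
8 = 8*1 + 0
gcd(17, 76) = 1, so the inverse exists.
Bézout: 1 = −2*76 + 9*17.
So 17⁻¹ ≡ 9 (mod 76).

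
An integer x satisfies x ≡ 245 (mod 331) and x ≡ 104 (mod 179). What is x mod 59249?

331⁻¹ mod 179: 331×53 ≡ 1 (mod 179), so 331⁻¹ ≡ 53.
x = 245 + 331×((104 − 245)×53 mod 179) = 245 + 331×45 = 15140.
Check: 15140 mod 331 = 245, 15140 mod 179 = 104. ✓

15140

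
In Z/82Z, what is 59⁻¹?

82 = 1×59 + 23
59 = 2×23 + 13
23 = 1×13 + 10
13 = 1×10 + 3
10 = 3×3 + 1
3 = 3×1 + 0
gcd(59, 82) = 1, so the inverse exists.
Bézout: 1 = 18×82 − 25×59.
So 59⁻¹ ≡ −25 ≡ 57 (mod 82).

57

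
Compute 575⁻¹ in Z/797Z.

By the extended Euclidean algorithm:
797 = 1·575 + 222
575 = 2·222 + 131
222 = 1·131 + 91
131 = 1·91 + 40
91 = 2·40 + 11
40 = 3·11 + 7
11 = 1·7 + 4
7 = 1·4 + 3
4 = 1·3 + 1
3 = 3·1 + 0
gcd(575, 797) = 1, so the inverse exists.
Back-substitute for 1:
1 = 1·4 − 1·3
  = −1·7 + 2·4
  = 2·11 − 3·7
  = −3·40 + 11·11
  = 11·91 − 25·40
  = −25·131 + 36·91
  = 36·222 − 61·131
  = −61·575 + 158·222
  = 158·797 − 219·575
So 575⁻¹ ≡ −219 ≡ 578 (mod 797).

578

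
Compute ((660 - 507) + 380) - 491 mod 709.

660 - 507 = 153
153 + 380 = 533
533 - 491 = 42

42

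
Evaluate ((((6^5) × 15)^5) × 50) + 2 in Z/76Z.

66

(6)^5 ≡ 24 (mod 76)
24 × 15 = 360 ≡ 56 (mod 76)
(56)^5 ≡ 56 (mod 76)
56 × 50 = 2800 ≡ 64 (mod 76)
64 + 2 = 66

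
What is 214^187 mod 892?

187 in binary is 10111011, i.e. 187 = 128 + 32 + 16 + 8 + 2 + 1.
214^1 ≡ 214 (mod 892)
214^2 ≡ 214^2 = 45796 ≡ 304 (mod 892)
214^4 ≡ 304^2 = 92416 ≡ 540 (mod 892)
214^8 ≡ 540^2 = 291600 ≡ 808 (mod 892)
214^16 ≡ 808^2 = 652864 ≡ 812 (mod 892)
214^32 ≡ 812^2 = 659344 ≡ 156 (mod 892)
214^64 ≡ 156^2 = 24336 ≡ 252 (mod 892)
214^128 ≡ 252^2 = 63504 ≡ 172 (mod 892)
214^187 = 214^128 · 214^32 · 214^16 · 214^8 · 214^2 · 214^1 ≡ 172 · 156 · 812 · 808 · 304 · 214 (mod 892).
Accumulate the product:
172 · 156 = 26832 ≡ 72
72 · 812 = 58464 ≡ 484
484 · 808 = 391072 ≡ 376
376 · 304 = 114304 ≡ 128
128 · 214 = 27392 ≡ 632

632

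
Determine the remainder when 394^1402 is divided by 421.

308

394^1 ≡ 394 (mod 421)
394^2 ≡ 394^2 = 155236 ≡ 308 (mod 421)
394^4 ≡ 308^2 = 94864 ≡ 139 (mod 421)
394^8 ≡ 139^2 = 19321 ≡ 376 (mod 421)
394^16 ≡ 376^2 = 141376 ≡ 341 (mod 421)
394^32 ≡ 341^2 = 116281 ≡ 85 (mod 421)
394^64 ≡ 85^2 = 7225 ≡ 68 (mod 421)
394^128 ≡ 68^2 = 4624 ≡ 414 (mod 421)
394^256 ≡ 414^2 = 171396 ≡ 49 (mod 421)
394^512 ≡ 49^2 = 2401 ≡ 296 (mod 421)
394^1024 ≡ 296^2 = 87616 ≡ 48 (mod 421)
394^1402 = 394^1024 · 394^256 · 394^64 · 394^32 · 394^16 · 394^8 · 394^2 ≡ 48 · 49 · 68 · 85 · 341 · 376 · 308 (mod 421).
Accumulate the product:
48 · 49 = 2352 ≡ 247
247 · 68 = 16796 ≡ 377
377 · 85 = 32045 ≡ 49
49 · 341 = 16709 ≡ 290
290 · 376 = 109040 ≡ 1
1 · 308 = 308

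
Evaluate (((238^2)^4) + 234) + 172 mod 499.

(238)^2 ≡ 257 (mod 499)
(257)^4 ≡ 326 (mod 499)
326 + 234 = 560 ≡ 61 (mod 499)
61 + 172 = 233

233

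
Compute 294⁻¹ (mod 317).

Apply the Euclidean algorithm and back-substitute:
317 = 1×294 + 23
294 = 12×23 + 18
23 = 1×18 + 5
18 = 3×5 + 3
5 = 1×3 + 2
3 = 1×2 + 1
2 = 2×1 + 0
gcd(294, 317) = 1, so the inverse exists.
Back-substitute for 1:
1 = 1×3 − 1×2
  = −1×5 + 2×3
  = 2×18 − 7×5
  = −7×23 + 9×18
  = 9×294 − 115×23
  = −115×317 + 124×294
So 294⁻¹ ≡ 124 (mod 317).

124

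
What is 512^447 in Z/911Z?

By square-and-multiply:
447 in binary is 110111111, i.e. 447 = 256 + 128 + 32 + 16 + 8 + 4 + 2 + 1.
512^1 ≡ 512 (mod 911)
512^2 ≡ 512^2 = 262144 ≡ 687 (mod 911)
512^4 ≡ 687^2 = 471969 ≡ 71 (mod 911)
512^8 ≡ 71^2 = 5041 ≡ 486 (mod 911)
512^16 ≡ 486^2 = 236196 ≡ 247 (mod 911)
512^32 ≡ 247^2 = 61009 ≡ 883 (mod 911)
512^64 ≡ 883^2 = 779689 ≡ 784 (mod 911)
512^128 ≡ 784^2 = 614656 ≡ 642 (mod 911)
512^256 ≡ 642^2 = 412164 ≡ 392 (mod 911)
512^447 = 512^256 × 512^128 × 512^32 × 512^16 × 512^8 × 512^4 × 512^2 × 512^1 ≡ 392 × 642 × 883 × 247 × 486 × 71 × 687 × 512 (mod 911).
Accumulate the product:
392 × 642 = 251664 ≡ 228
228 × 883 = 201324 ≡ 904
904 × 247 = 223288 ≡ 93
93 × 486 = 45198 ≡ 559
559 × 71 = 39689 ≡ 516
516 × 687 = 354492 ≡ 113
113 × 512 = 57856 ≡ 463

463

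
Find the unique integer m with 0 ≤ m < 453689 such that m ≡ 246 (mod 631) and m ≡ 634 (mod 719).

100575

631⁻¹ mod 719: 631*384 ≡ 1 (mod 719), so 631⁻¹ ≡ 384.
m = 246 + 631*((634 − 246)*384 mod 719) = 246 + 631*159 = 100575.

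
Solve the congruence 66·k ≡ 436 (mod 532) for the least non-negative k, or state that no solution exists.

192

gcd(66, 532) = 2, and 2 | 436, so solutions exist.
Divide through by 2: 33·k ≡ 218 (mod 266).
33⁻¹ ≡ 129 (mod 266).
k ≡ 129·218 ≡ 192 (mod 266).
The smallest non-negative solution is k = 192.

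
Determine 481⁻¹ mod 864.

By the extended Euclidean algorithm:
864 = 1×481 + 383
481 = 1×383 + 98
383 = 3×98 + 89
98 = 1×89 + 9
89 = 9×9 + 8
9 = 1×8 + 1
8 = 8×1 + 0
gcd(481, 864) = 1, so the inverse exists.
Bézout: 1 = −54×864 + 97×481.
So 481⁻¹ ≡ 97 (mod 864).

97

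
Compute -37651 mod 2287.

-37651 = -17*2287 + 1228, so -37651 ≡ 1228 (mod 2287).

1228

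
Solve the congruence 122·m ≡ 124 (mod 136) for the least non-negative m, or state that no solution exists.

30

gcd(122, 136) = 2, and 2 | 124, so solutions exist.
Divide through by 2: 61·m ≡ 62 (mod 68).
61⁻¹ ≡ 29 (mod 68).
m ≡ 29·62 ≡ 30 (mod 68).
The smallest non-negative solution is m = 30.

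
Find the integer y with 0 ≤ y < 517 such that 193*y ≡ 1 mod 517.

442

Run the extended Euclidean algorithm:
517 = 2·193 + 131
193 = 1·131 + 62
131 = 2·62 + 7
62 = 8·7 + 6
7 = 1·6 + 1
6 = 6·1 + 0
gcd(193, 517) = 1, so the inverse exists.
Bézout: 1 = 28·517 − 75·193.
So 193⁻¹ ≡ −75 ≡ 442 (mod 517).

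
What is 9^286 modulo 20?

Using repeated squaring:
286 in binary is 100011110, i.e. 286 = 256 + 16 + 8 + 4 + 2.
9^1 ≡ 9 (mod 20)
9^2 ≡ 9^2 = 81 ≡ 1 (mod 20)
9^4 ≡ 1^2 = 1 (mod 20)
9^8 ≡ 1^2 = 1 (mod 20)
9^16 ≡ 1^2 = 1 (mod 20)
9^32 ≡ 1^2 = 1 (mod 20)
9^64 ≡ 1^2 = 1 (mod 20)
9^128 ≡ 1^2 = 1 (mod 20)
9^256 ≡ 1^2 = 1 (mod 20)
9^286 = 9^256 × 9^16 × 9^8 × 9^4 × 9^2 ≡ 1 × 1 × 1 × 1 × 1 (mod 20).
Accumulate the product:
1 × 1 = 1
1 × 1 = 1
1 × 1 = 1
1 × 1 = 1

1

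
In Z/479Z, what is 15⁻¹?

Apply the Euclidean algorithm and back-substitute:
479 = 31*15 + 14
15 = 1*14 + 1
14 = 14*1 + 0
gcd(15, 479) = 1, so the inverse exists.
Back-substitute for 1:
1 = 1*15 − 1*14
  = −1*479 + 32*15
So 15⁻¹ ≡ 32 (mod 479).

32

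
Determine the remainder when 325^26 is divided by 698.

227

Compute successive squares:
26 in binary is 11010, i.e. 26 = 16 + 8 + 2.
325^1 ≡ 325 (mod 698)
325^2 ≡ 325^2 = 105625 ≡ 227 (mod 698)
325^4 ≡ 227^2 = 51529 ≡ 575 (mod 698)
325^8 ≡ 575^2 = 330625 ≡ 471 (mod 698)
325^16 ≡ 471^2 = 221841 ≡ 575 (mod 698)
325^26 = 325^16 × 325^8 × 325^2 ≡ 575 × 471 × 227 (mod 698).
Accumulate the product:
575 × 471 = 270825 ≡ 1
1 × 227 = 227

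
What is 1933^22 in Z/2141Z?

1357

By square-and-multiply:
22 in binary is 10110, i.e. 22 = 16 + 4 + 2.
1933^1 ≡ 1933 (mod 2141)
1933^2 ≡ 1933^2 = 3736489 ≡ 444 (mod 2141)
1933^4 ≡ 444^2 = 197136 ≡ 164 (mod 2141)
1933^8 ≡ 164^2 = 26896 ≡ 1204 (mod 2141)
1933^16 ≡ 1204^2 = 1449616 ≡ 159 (mod 2141)
1933^22 = 1933^16 · 1933^4 · 1933^2 ≡ 159 · 164 · 444 (mod 2141).
Accumulate the product:
159 · 164 = 26076 ≡ 384
384 · 444 = 170496 ≡ 1357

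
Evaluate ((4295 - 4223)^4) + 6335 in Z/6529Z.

4295 - 4223 = 72
(72)^4 ≡ 492 (mod 6529)
492 + 6335 = 6827 ≡ 298 (mod 6529)

298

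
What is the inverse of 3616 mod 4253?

Run the extended Euclidean algorithm:
4253 = 1·3616 + 637
3616 = 5·637 + 431
637 = 1·431 + 206
431 = 2·206 + 19
206 = 10·19 + 16
19 = 1·16 + 3
16 = 5·3 + 1
3 = 3·1 + 0
gcd(3616, 4253) = 1, so the inverse exists.
Back-substitute for 1:
1 = 1·16 − 5·3
  = −5·19 + 6·16
  = 6·206 − 65·19
  = −65·431 + 136·206
  = 136·637 − 201·431
  = −201·3616 + 1141·637
  = 1141·4253 − 1342·3616
So 3616⁻¹ ≡ −1342 ≡ 2911 (mod 4253).

2911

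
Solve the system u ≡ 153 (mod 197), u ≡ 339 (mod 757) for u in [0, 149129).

4881

197⁻¹ mod 757: 197*342 ≡ 1 (mod 757), so 197⁻¹ ≡ 342.
u = 153 + 197*((339 − 153)*342 mod 757) = 153 + 197*24 = 4881.
Check: 4881 mod 197 = 153, 4881 mod 757 = 339. ✓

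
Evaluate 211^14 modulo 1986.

511

Using repeated squaring:
14 in binary is 1110, i.e. 14 = 8 + 4 + 2.
211^1 ≡ 211 (mod 1986)
211^2 ≡ 211^2 = 44521 ≡ 829 (mod 1986)
211^4 ≡ 829^2 = 687241 ≡ 85 (mod 1986)
211^8 ≡ 85^2 = 7225 ≡ 1267 (mod 1986)
211^14 = 211^8 × 211^4 × 211^2 ≡ 1267 × 85 × 829 (mod 1986).
Accumulate the product:
1267 × 85 = 107695 ≡ 451
451 × 829 = 373879 ≡ 511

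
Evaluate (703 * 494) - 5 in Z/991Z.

703 * 494 = 347282 ≡ 432 (mod 991)
432 - 5 = 427

427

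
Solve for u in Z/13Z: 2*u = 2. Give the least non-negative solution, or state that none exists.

gcd(2, 13) = 1, so a unique solution mod 13 exists.
2⁻¹ ≡ 7 (mod 13).
u ≡ 7*2 ≡ 1 (mod 13).

1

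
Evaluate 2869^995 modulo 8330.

4339

By square-and-multiply:
995 in binary is 1111100011, i.e. 995 = 512 + 256 + 128 + 64 + 32 + 2 + 1.
2869^1 ≡ 2869 (mod 8330)
2869^2 ≡ 2869^2 = 8231161 ≡ 1121 (mod 8330)
2869^4 ≡ 1121^2 = 1256641 ≡ 7141 (mod 8330)
2869^8 ≡ 7141^2 = 50993881 ≡ 5951 (mod 8330)
2869^16 ≡ 5951^2 = 35414401 ≡ 3571 (mod 8330)
2869^32 ≡ 3571^2 = 12752041 ≡ 7141 (mod 8330)
2869^64 ≡ 7141^2 = 50993881 ≡ 5951 (mod 8330)
2869^128 ≡ 5951^2 = 35414401 ≡ 3571 (mod 8330)
2869^256 ≡ 3571^2 = 12752041 ≡ 7141 (mod 8330)
2869^512 ≡ 7141^2 = 50993881 ≡ 5951 (mod 8330)
2869^995 = 2869^512 * 2869^256 * 2869^128 * 2869^64 * 2869^32 * 2869^2 * 2869^1 ≡ 5951 * 7141 * 3571 * 5951 * 7141 * 1121 * 2869 (mod 8330).
Accumulate the product:
5951 * 7141 = 42496091 ≡ 4761
4761 * 3571 = 17001531 ≡ 1
1 * 5951 = 5951
5951 * 7141 = 42496091 ≡ 4761
4761 * 1121 = 5337081 ≡ 5881
5881 * 2869 = 16872589 ≡ 4339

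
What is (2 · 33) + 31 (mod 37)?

23

2 · 33 = 66 ≡ 29 (mod 37)
29 + 31 = 60 ≡ 23 (mod 37)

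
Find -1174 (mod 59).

-1174 = -20*59 + 6, so -1174 ≡ 6 (mod 59).

6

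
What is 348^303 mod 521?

Compute successive squares:
303 in binary is 100101111, i.e. 303 = 256 + 32 + 8 + 4 + 2 + 1.
348^1 ≡ 348 (mod 521)
348^2 ≡ 348^2 = 121104 ≡ 232 (mod 521)
348^4 ≡ 232^2 = 53824 ≡ 161 (mod 521)
348^8 ≡ 161^2 = 25921 ≡ 392 (mod 521)
348^16 ≡ 392^2 = 153664 ≡ 490 (mod 521)
348^32 ≡ 490^2 = 240100 ≡ 440 (mod 521)
348^64 ≡ 440^2 = 193600 ≡ 309 (mod 521)
348^128 ≡ 309^2 = 95481 ≡ 138 (mod 521)
348^256 ≡ 138^2 = 19044 ≡ 288 (mod 521)
348^303 = 348^256 * 348^32 * 348^8 * 348^4 * 348^2 * 348^1 ≡ 288 * 440 * 392 * 161 * 232 * 348 (mod 521).
Accumulate the product:
288 * 440 = 126720 ≡ 117
117 * 392 = 45864 ≡ 16
16 * 161 = 2576 ≡ 492
492 * 232 = 114144 ≡ 45
45 * 348 = 15660 ≡ 30

30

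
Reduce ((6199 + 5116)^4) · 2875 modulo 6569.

6199 + 5116 = 11315 ≡ 4746 (mod 6569)
(4746)^4 ≡ 637 (mod 6569)
637 · 2875 = 1831375 ≡ 5193 (mod 6569)

5193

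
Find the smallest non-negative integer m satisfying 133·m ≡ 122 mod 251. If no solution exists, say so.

33

gcd(133, 251) = 1, so a unique solution mod 251 exists.
133⁻¹ ≡ 134 (mod 251).
m ≡ 134·122 ≡ 33 (mod 251).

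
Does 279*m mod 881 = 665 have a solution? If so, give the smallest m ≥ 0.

255

gcd(279, 881) = 1, so a unique solution mod 881 exists.
279⁻¹ ≡ 60 (mod 881).
m ≡ 60*665 ≡ 255 (mod 881).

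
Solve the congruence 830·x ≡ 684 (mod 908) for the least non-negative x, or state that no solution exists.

gcd(830, 908) = 2, and 2 | 684, so solutions exist.
Divide through by 2: 415·x ≡ 342 (mod 454).
415⁻¹ ≡ 291 (mod 454).
x ≡ 291·342 ≡ 96 (mod 454).
The smallest non-negative solution is x = 96.

96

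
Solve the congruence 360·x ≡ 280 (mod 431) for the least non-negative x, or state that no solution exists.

336

gcd(360, 431) = 1, so a unique solution mod 431 exists.
360⁻¹ ≡ 346 (mod 431).
x ≡ 346·280 ≡ 336 (mod 431).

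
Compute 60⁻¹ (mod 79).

54

79 = 1×60 + 19
60 = 3×19 + 3
19 = 6×3 + 1
3 = 3×1 + 0
gcd(60, 79) = 1, so the inverse exists.
Bézout: 1 = 19×79 − 25×60.
So 60⁻¹ ≡ −25 ≡ 54 (mod 79).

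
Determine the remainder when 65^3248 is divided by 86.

Using repeated squaring:
3248 in binary is 110010110000, i.e. 3248 = 2048 + 1024 + 128 + 32 + 16.
65^1 ≡ 65 (mod 86)
65^2 ≡ 65^2 = 4225 ≡ 11 (mod 86)
65^4 ≡ 11^2 = 121 ≡ 35 (mod 86)
65^8 ≡ 35^2 = 1225 ≡ 21 (mod 86)
65^16 ≡ 21^2 = 441 ≡ 11 (mod 86)
65^32 ≡ 11^2 = 121 ≡ 35 (mod 86)
65^64 ≡ 35^2 = 1225 ≡ 21 (mod 86)
65^128 ≡ 21^2 = 441 ≡ 11 (mod 86)
65^256 ≡ 11^2 = 121 ≡ 35 (mod 86)
65^512 ≡ 35^2 = 1225 ≡ 21 (mod 86)
65^1024 ≡ 21^2 = 441 ≡ 11 (mod 86)
65^2048 ≡ 11^2 = 121 ≡ 35 (mod 86)
65^3248 = 65^2048 · 65^1024 · 65^128 · 65^32 · 65^16 ≡ 35 · 11 · 11 · 35 · 11 (mod 86).
Accumulate the product:
35 · 11 = 385 ≡ 41
41 · 11 = 451 ≡ 21
21 · 35 = 735 ≡ 47
47 · 11 = 517 ≡ 1

1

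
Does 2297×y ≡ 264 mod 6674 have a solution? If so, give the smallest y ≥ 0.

gcd(2297, 6674) = 1, so a unique solution mod 6674 exists.
2297⁻¹ ≡ 1261 (mod 6674).
y ≡ 1261×264 ≡ 5878 (mod 6674).

5878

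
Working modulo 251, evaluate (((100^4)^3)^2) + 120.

(100)^4 ≡ 94 (mod 251)
(94)^3 ≡ 25 (mod 251)
(25)^2 ≡ 123 (mod 251)
123 + 120 = 243

243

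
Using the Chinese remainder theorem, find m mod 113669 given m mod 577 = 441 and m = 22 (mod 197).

25829

577⁻¹ mod 197: 577×14 ≡ 1 (mod 197), so 577⁻¹ ≡ 14.
m = 441 + 577×((22 − 441)×14 mod 197) = 441 + 577×44 = 25829.
Check: 25829 mod 577 = 441, 25829 mod 197 = 22. ✓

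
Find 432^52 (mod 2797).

2069

Compute successive squares:
432^1 ≡ 432 (mod 2797)
432^2 ≡ 432^2 = 186624 ≡ 2022 (mod 2797)
432^4 ≡ 2022^2 = 4088484 ≡ 2067 (mod 2797)
432^8 ≡ 2067^2 = 4272489 ≡ 1470 (mod 2797)
432^16 ≡ 1470^2 = 2160900 ≡ 1616 (mod 2797)
432^32 ≡ 1616^2 = 2611456 ≡ 1855 (mod 2797)
432^52 = 432^32 × 432^16 × 432^4 ≡ 1855 × 1616 × 2067 (mod 2797).
Accumulate the product:
1855 × 1616 = 2997680 ≡ 2093
2093 × 2067 = 4326231 ≡ 2069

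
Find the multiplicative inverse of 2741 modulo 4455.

4455 = 1·2741 + 1714
2741 = 1·1714 + 1027
1714 = 1·1027 + 687
1027 = 1·687 + 340
687 = 2·340 + 7
340 = 48·7 + 4
7 = 1·4 + 3
4 = 1·3 + 1
3 = 3·1 + 0
gcd(2741, 4455) = 1, so the inverse exists.
Back-substitute for 1:
1 = 1·4 − 1·3
  = −1·7 + 2·4
  = 2·340 − 97·7
  = −97·687 + 196·340
  = 196·1027 − 293·687
  = −293·1714 + 489·1027
  = 489·2741 − 782·1714
  = −782·4455 + 1271·2741
So 2741⁻¹ ≡ 1271 (mod 4455).

1271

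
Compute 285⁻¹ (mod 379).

By the extended Euclidean algorithm:
379 = 1×285 + 94
285 = 3×94 + 3
94 = 31×3 + 1
3 = 3×1 + 0
gcd(285, 379) = 1, so the inverse exists.
Bézout: 1 = 94×379 − 125×285.
So 285⁻¹ ≡ −125 ≡ 254 (mod 379).

254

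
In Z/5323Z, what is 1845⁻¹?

By the extended Euclidean algorithm:
5323 = 2·1845 + 1633
1845 = 1·1633 + 212
1633 = 7·212 + 149
212 = 1·149 + 63
149 = 2·63 + 23
63 = 2·23 + 17
23 = 1·17 + 6
17 = 2·6 + 5
6 = 1·5 + 1
5 = 5·1 + 0
gcd(1845, 5323) = 1, so the inverse exists.
Bézout: 1 = 322·5323 − 929·1845.
So 1845⁻¹ ≡ −929 ≡ 4394 (mod 5323).

4394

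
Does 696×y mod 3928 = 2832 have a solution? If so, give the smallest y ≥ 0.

21

gcd(696, 3928) = 8, and 8 | 2832, so solutions exist.
Divide through by 8: 87×y ≡ 354 (mod 491).
87⁻¹ ≡ 412 (mod 491).
y ≡ 412×354 ≡ 21 (mod 491).
The smallest non-negative solution is y = 21.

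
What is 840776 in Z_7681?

840776 = 109·7681 + 3547, so 840776 ≡ 3547 (mod 7681).

3547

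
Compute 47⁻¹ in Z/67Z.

By the extended Euclidean algorithm:
67 = 1×47 + 20
47 = 2×20 + 7
20 = 2×7 + 6
7 = 1×6 + 1
6 = 6×1 + 0
gcd(47, 67) = 1, so the inverse exists.
Back-substitute for 1:
1 = 1×7 − 1×6
  = −1×20 + 3×7
  = 3×47 − 7×20
  = −7×67 + 10×47
So 47⁻¹ ≡ 10 (mod 67).

10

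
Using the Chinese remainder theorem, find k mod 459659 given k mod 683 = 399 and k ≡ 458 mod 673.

326190

683⁻¹ mod 673: 683·202 ≡ 1 (mod 673), so 683⁻¹ ≡ 202.
k = 399 + 683·((458 − 399)·202 mod 673) = 399 + 683·477 = 326190.
Check: 326190 mod 683 = 399, 326190 mod 673 = 458. ✓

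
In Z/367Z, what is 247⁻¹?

367 = 1×247 + 120
247 = 2×120 + 7
120 = 17×7 + 1
7 = 7×1 + 0
gcd(247, 367) = 1, so the inverse exists.
Back-substitute for 1:
1 = 1×120 − 17×7
  = −17×247 + 35×120
  = 35×367 − 52×247
So 247⁻¹ ≡ −52 ≡ 315 (mod 367).

315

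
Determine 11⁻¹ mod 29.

Apply the Euclidean algorithm and back-substitute:
29 = 2*11 + 7
11 = 1*7 + 4
7 = 1*4 + 3
4 = 1*3 + 1
3 = 3*1 + 0
gcd(11, 29) = 1, so the inverse exists.
Back-substitute for 1:
1 = 1*4 − 1*3
  = −1*7 + 2*4
  = 2*11 − 3*7
  = −3*29 + 8*11
So 11⁻¹ ≡ 8 (mod 29).

8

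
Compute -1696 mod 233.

-1696 = -8·233 + 168, so -1696 ≡ 168 (mod 233).

168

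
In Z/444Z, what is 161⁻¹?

353

444 = 2*161 + 122
161 = 1*122 + 39
122 = 3*39 + 5
39 = 7*5 + 4
5 = 1*4 + 1
4 = 4*1 + 0
gcd(161, 444) = 1, so the inverse exists.
Bézout: 1 = 33*444 − 91*161.
So 161⁻¹ ≡ −91 ≡ 353 (mod 444).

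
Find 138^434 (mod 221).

By square-and-multiply:
434 in binary is 110110010, i.e. 434 = 256 + 128 + 32 + 16 + 2.
138^1 ≡ 138 (mod 221)
138^2 ≡ 138^2 = 19044 ≡ 38 (mod 221)
138^4 ≡ 38^2 = 1444 ≡ 118 (mod 221)
138^8 ≡ 118^2 = 13924 ≡ 1 (mod 221)
138^16 ≡ 1^2 = 1 (mod 221)
138^32 ≡ 1^2 = 1 (mod 221)
138^64 ≡ 1^2 = 1 (mod 221)
138^128 ≡ 1^2 = 1 (mod 221)
138^256 ≡ 1^2 = 1 (mod 221)
138^434 = 138^256 · 138^128 · 138^32 · 138^16 · 138^2 ≡ 1 · 1 · 1 · 1 · 38 (mod 221).
Accumulate the product:
1 · 1 = 1
1 · 1 = 1
1 · 1 = 1
1 · 38 = 38

38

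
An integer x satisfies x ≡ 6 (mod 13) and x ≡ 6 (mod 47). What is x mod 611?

13⁻¹ mod 47: 13·29 ≡ 1 (mod 47), so 13⁻¹ ≡ 29.
x = 6 + 13·((6 − 6)·29 mod 47) = 6 + 13·0 = 6.

6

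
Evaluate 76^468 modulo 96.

By square-and-multiply:
468 in binary is 111010100, i.e. 468 = 256 + 128 + 64 + 16 + 4.
76^1 ≡ 76 (mod 96)
76^2 ≡ 76^2 = 5776 ≡ 16 (mod 96)
76^4 ≡ 16^2 = 256 ≡ 64 (mod 96)
76^8 ≡ 64^2 = 4096 ≡ 64 (mod 96)
76^16 ≡ 64^2 = 4096 ≡ 64 (mod 96)
76^32 ≡ 64^2 = 4096 ≡ 64 (mod 96)
76^64 ≡ 64^2 = 4096 ≡ 64 (mod 96)
76^128 ≡ 64^2 = 4096 ≡ 64 (mod 96)
76^256 ≡ 64^2 = 4096 ≡ 64 (mod 96)
76^468 = 76^256 · 76^128 · 76^64 · 76^16 · 76^4 ≡ 64 · 64 · 64 · 64 · 64 (mod 96).
Accumulate the product:
64 · 64 = 4096 ≡ 64
64 · 64 = 4096 ≡ 64
64 · 64 = 4096 ≡ 64
64 · 64 = 4096 ≡ 64

64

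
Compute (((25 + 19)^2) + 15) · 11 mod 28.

13

25 + 19 = 44 ≡ 16 (mod 28)
(16)^2 ≡ 4 (mod 28)
4 + 15 = 19
19 · 11 = 209 ≡ 13 (mod 28)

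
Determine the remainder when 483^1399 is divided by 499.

59

483^1 ≡ 483 (mod 499)
483^2 ≡ 483^2 = 233289 ≡ 256 (mod 499)
483^4 ≡ 256^2 = 65536 ≡ 167 (mod 499)
483^8 ≡ 167^2 = 27889 ≡ 444 (mod 499)
483^16 ≡ 444^2 = 197136 ≡ 31 (mod 499)
483^32 ≡ 31^2 = 961 ≡ 462 (mod 499)
483^64 ≡ 462^2 = 213444 ≡ 371 (mod 499)
483^128 ≡ 371^2 = 137641 ≡ 416 (mod 499)
483^256 ≡ 416^2 = 173056 ≡ 402 (mod 499)
483^512 ≡ 402^2 = 161604 ≡ 427 (mod 499)
483^1024 ≡ 427^2 = 182329 ≡ 194 (mod 499)
483^1399 = 483^1024 * 483^256 * 483^64 * 483^32 * 483^16 * 483^4 * 483^2 * 483^1 ≡ 194 * 402 * 371 * 462 * 31 * 167 * 256 * 483 (mod 499).
Accumulate the product:
194 * 402 = 77988 ≡ 144
144 * 371 = 53424 ≡ 31
31 * 462 = 14322 ≡ 350
350 * 31 = 10850 ≡ 371
371 * 167 = 61957 ≡ 81
81 * 256 = 20736 ≡ 277
277 * 483 = 133791 ≡ 59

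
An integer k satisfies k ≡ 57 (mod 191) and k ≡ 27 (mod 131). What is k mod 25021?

12472

191⁻¹ mod 131: 191×107 ≡ 1 (mod 131), so 191⁻¹ ≡ 107.
k = 57 + 191×((27 − 57)×107 mod 131) = 57 + 191×65 = 12472.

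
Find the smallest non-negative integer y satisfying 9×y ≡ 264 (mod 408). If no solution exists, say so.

gcd(9, 408) = 3, and 3 | 264, so solutions exist.
Divide through by 3: 3×y ≡ 88 mod 136.
3⁻¹ ≡ 91 (mod 136).
y ≡ 91×88 ≡ 120 (mod 136).
The smallest non-negative solution is y = 120.

120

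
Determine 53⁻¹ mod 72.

By the extended Euclidean algorithm:
72 = 1·53 + 19
53 = 2·19 + 15
19 = 1·15 + 4
15 = 3·4 + 3
4 = 1·3 + 1
3 = 3·1 + 0
gcd(53, 72) = 1, so the inverse exists.
Back-substitute for 1:
1 = 1·4 − 1·3
  = −1·15 + 4·4
  = 4·19 − 5·15
  = −5·53 + 14·19
  = 14·72 − 19·53
So 53⁻¹ ≡ −19 ≡ 53 (mod 72).

53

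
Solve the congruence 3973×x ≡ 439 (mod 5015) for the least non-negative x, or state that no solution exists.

gcd(3973, 5015) = 1, so a unique solution mod 5015 exists.
3973⁻¹ ≡ 4192 (mod 5015).
x ≡ 4192×439 ≡ 4798 (mod 5015).

4798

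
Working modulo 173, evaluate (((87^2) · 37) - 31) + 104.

39

(87)^2 ≡ 130 (mod 173)
130 · 37 = 4810 ≡ 139 (mod 173)
139 - 31 = 108
108 + 104 = 212 ≡ 39 (mod 173)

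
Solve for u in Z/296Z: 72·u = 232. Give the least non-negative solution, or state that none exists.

32

gcd(72, 296) = 8, and 8 | 232, so solutions exist.
Divide through by 8: 9·u ≡ 29 mod 37.
9⁻¹ ≡ 33 (mod 37).
u ≡ 33·29 ≡ 32 (mod 37).
The smallest non-negative solution is u = 32.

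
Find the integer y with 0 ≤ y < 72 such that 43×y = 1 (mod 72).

72 = 1·43 + 29
43 = 1·29 + 14
29 = 2·14 + 1
14 = 14·1 + 0
gcd(43, 72) = 1, so the inverse exists.
Back-substitute for 1:
1 = 1·29 − 2·14
  = −2·43 + 3·29
  = 3·72 − 5·43
So 43⁻¹ ≡ −5 ≡ 67 (mod 72).

67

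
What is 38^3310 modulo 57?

19

38^1 ≡ 38 (mod 57)
38^2 ≡ 38^2 = 1444 ≡ 19 (mod 57)
38^4 ≡ 19^2 = 361 ≡ 19 (mod 57)
38^8 ≡ 19^2 = 361 ≡ 19 (mod 57)
38^16 ≡ 19^2 = 361 ≡ 19 (mod 57)
38^32 ≡ 19^2 = 361 ≡ 19 (mod 57)
38^64 ≡ 19^2 = 361 ≡ 19 (mod 57)
38^128 ≡ 19^2 = 361 ≡ 19 (mod 57)
38^256 ≡ 19^2 = 361 ≡ 19 (mod 57)
38^512 ≡ 19^2 = 361 ≡ 19 (mod 57)
38^1024 ≡ 19^2 = 361 ≡ 19 (mod 57)
38^2048 ≡ 19^2 = 361 ≡ 19 (mod 57)
38^3310 = 38^2048 * 38^1024 * 38^128 * 38^64 * 38^32 * 38^8 * 38^4 * 38^2 ≡ 19 * 19 * 19 * 19 * 19 * 19 * 19 * 19 (mod 57).
Accumulate the product:
19 * 19 = 361 ≡ 19
19 * 19 = 361 ≡ 19
19 * 19 = 361 ≡ 19
19 * 19 = 361 ≡ 19
19 * 19 = 361 ≡ 19
19 * 19 = 361 ≡ 19
19 * 19 = 361 ≡ 19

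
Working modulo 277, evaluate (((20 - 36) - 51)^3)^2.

20 - 36 = -16 ≡ 261 (mod 277)
261 - 51 = 210
(210)^3 ≡ 59 (mod 277)
(59)^2 ≡ 157 (mod 277)

157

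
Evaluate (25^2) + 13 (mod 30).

8

(25)^2 ≡ 25 (mod 30)
25 + 13 = 38 ≡ 8 (mod 30)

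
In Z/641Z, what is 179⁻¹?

265

641 = 3*179 + 104
179 = 1*104 + 75
104 = 1*75 + 29
75 = 2*29 + 17
29 = 1*17 + 12
17 = 1*12 + 5
12 = 2*5 + 2
5 = 2*2 + 1
2 = 2*1 + 0
gcd(179, 641) = 1, so the inverse exists.
Bézout: 1 = −74*641 + 265*179.
So 179⁻¹ ≡ 265 (mod 641).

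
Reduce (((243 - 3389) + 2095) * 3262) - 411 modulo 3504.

243 - 3389 = -3146 ≡ 358 (mod 3504)
358 + 2095 = 2453
2453 * 3262 = 8001686 ≡ 2054 (mod 3504)
2054 - 411 = 1643

1643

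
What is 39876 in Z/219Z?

18

39876 = 182·219 + 18, so 39876 ≡ 18 (mod 219).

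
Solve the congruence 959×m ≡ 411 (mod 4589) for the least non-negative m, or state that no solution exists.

656

gcd(959, 4589) = 1, so a unique solution mod 4589 exists.
959⁻¹ ≡ 3943 (mod 4589).
m ≡ 3943×411 ≡ 656 (mod 4589).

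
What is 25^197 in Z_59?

25^1 ≡ 25 (mod 59)
25^2 ≡ 25^2 = 625 ≡ 35 (mod 59)
25^4 ≡ 35^2 = 1225 ≡ 45 (mod 59)
25^8 ≡ 45^2 = 2025 ≡ 19 (mod 59)
25^16 ≡ 19^2 = 361 ≡ 7 (mod 59)
25^32 ≡ 7^2 = 49 (mod 59)
25^64 ≡ 49^2 = 2401 ≡ 41 (mod 59)
25^128 ≡ 41^2 = 1681 ≡ 29 (mod 59)
25^197 = 25^128 · 25^64 · 25^4 · 25^1 ≡ 29 · 41 · 45 · 25 (mod 59).
Accumulate the product:
29 · 41 = 1189 ≡ 9
9 · 45 = 405 ≡ 51
51 · 25 = 1275 ≡ 36

36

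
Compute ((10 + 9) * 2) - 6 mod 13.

6

10 + 9 = 19 ≡ 6 (mod 13)
6 * 2 = 12
12 - 6 = 6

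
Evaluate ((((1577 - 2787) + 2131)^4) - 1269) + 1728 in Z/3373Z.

1577 - 2787 = -1210 ≡ 2163 (mod 3373)
2163 + 2131 = 4294 ≡ 921 (mod 3373)
(921)^4 ≡ 476 (mod 3373)
476 - 1269 = -793 ≡ 2580 (mod 3373)
2580 + 1728 = 4308 ≡ 935 (mod 3373)

935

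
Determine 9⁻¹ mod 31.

7

By the extended Euclidean algorithm:
31 = 3·9 + 4
9 = 2·4 + 1
4 = 4·1 + 0
gcd(9, 31) = 1, so the inverse exists.
Bézout: 1 = −2·31 + 7·9.
So 9⁻¹ ≡ 7 (mod 31).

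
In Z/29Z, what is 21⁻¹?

18

Apply the Euclidean algorithm and back-substitute:
29 = 1·21 + 8
21 = 2·8 + 5
8 = 1·5 + 3
5 = 1·3 + 2
3 = 1·2 + 1
2 = 2·1 + 0
gcd(21, 29) = 1, so the inverse exists.
Back-substitute for 1:
1 = 1·3 − 1·2
  = −1·5 + 2·3
  = 2·8 − 3·5
  = −3·21 + 8·8
  = 8·29 − 11·21
So 21⁻¹ ≡ −11 ≡ 18 (mod 29).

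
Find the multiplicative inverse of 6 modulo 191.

191 = 31×6 + 5
6 = 1×5 + 1
5 = 5×1 + 0
gcd(6, 191) = 1, so the inverse exists.
Back-substitute for 1:
1 = 1×6 − 1×5
  = −1×191 + 32×6
So 6⁻¹ ≡ 32 (mod 191).

32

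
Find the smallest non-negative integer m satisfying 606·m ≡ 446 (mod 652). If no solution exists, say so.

47

gcd(606, 652) = 2, and 2 | 446, so solutions exist.
Divide through by 2: 303·m mod 326 = 223.
303⁻¹ ≡ 85 (mod 326).
m ≡ 85·223 ≡ 47 (mod 326).
The smallest non-negative solution is m = 47.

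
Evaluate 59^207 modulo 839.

Using repeated squaring:
207 in binary is 11001111, i.e. 207 = 128 + 64 + 8 + 4 + 2 + 1.
59^1 ≡ 59 (mod 839)
59^2 ≡ 59^2 = 3481 ≡ 125 (mod 839)
59^4 ≡ 125^2 = 15625 ≡ 523 (mod 839)
59^8 ≡ 523^2 = 273529 ≡ 15 (mod 839)
59^16 ≡ 15^2 = 225 (mod 839)
59^32 ≡ 225^2 = 50625 ≡ 285 (mod 839)
59^64 ≡ 285^2 = 81225 ≡ 681 (mod 839)
59^128 ≡ 681^2 = 463761 ≡ 633 (mod 839)
59^207 = 59^128 · 59^64 · 59^8 · 59^4 · 59^2 · 59^1 ≡ 633 · 681 · 15 · 523 · 125 · 59 (mod 839).
Accumulate the product:
633 · 681 = 431073 ≡ 666
666 · 15 = 9990 ≡ 761
761 · 523 = 398003 ≡ 317
317 · 125 = 39625 ≡ 192
192 · 59 = 11328 ≡ 421

421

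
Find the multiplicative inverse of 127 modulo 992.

992 = 7×127 + 103
127 = 1×103 + 24
103 = 4×24 + 7
24 = 3×7 + 3
7 = 2×3 + 1
3 = 3×1 + 0
gcd(127, 992) = 1, so the inverse exists.
Back-substitute for 1:
1 = 1×7 − 2×3
  = −2×24 + 7×7
  = 7×103 − 30×24
  = −30×127 + 37×103
  = 37×992 − 289×127
So 127⁻¹ ≡ −289 ≡ 703 (mod 992).

703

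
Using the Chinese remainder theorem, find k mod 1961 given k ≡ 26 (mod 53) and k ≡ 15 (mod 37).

53⁻¹ mod 37: 53*7 ≡ 1 (mod 37), so 53⁻¹ ≡ 7.
k = 26 + 53*((15 − 26)*7 mod 37) = 26 + 53*34 = 1828.

1828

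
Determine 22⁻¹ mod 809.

331

Run the extended Euclidean algorithm:
809 = 36×22 + 17
22 = 1×17 + 5
17 = 3×5 + 2
5 = 2×2 + 1
2 = 2×1 + 0
gcd(22, 809) = 1, so the inverse exists.
Back-substitute for 1:
1 = 1×5 − 2×2
  = −2×17 + 7×5
  = 7×22 − 9×17
  = −9×809 + 331×22
So 22⁻¹ ≡ 331 (mod 809).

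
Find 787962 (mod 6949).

787962 = 113·6949 + 2725, so 787962 ≡ 2725 (mod 6949).

2725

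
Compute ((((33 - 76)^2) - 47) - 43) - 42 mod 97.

33 - 76 = -43 ≡ 54 (mod 97)
(54)^2 ≡ 6 (mod 97)
6 - 47 = -41 ≡ 56 (mod 97)
56 - 43 = 13
13 - 42 = -29 ≡ 68 (mod 97)

68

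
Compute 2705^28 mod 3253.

By square-and-multiply:
28 in binary is 11100, i.e. 28 = 16 + 8 + 4.
2705^1 ≡ 2705 (mod 3253)
2705^2 ≡ 2705^2 = 7317025 ≡ 1028 (mod 3253)
2705^4 ≡ 1028^2 = 1056784 ≡ 2812 (mod 3253)
2705^8 ≡ 2812^2 = 7907344 ≡ 2554 (mod 3253)
2705^16 ≡ 2554^2 = 6522916 ≡ 651 (mod 3253)
2705^28 = 2705^16 * 2705^8 * 2705^4 ≡ 651 * 2554 * 2812 (mod 3253).
Accumulate the product:
651 * 2554 = 1662654 ≡ 371
371 * 2812 = 1043252 ≡ 2292

2292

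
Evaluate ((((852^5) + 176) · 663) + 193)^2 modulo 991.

(852)^5 ≡ 527 (mod 991)
527 + 176 = 703
703 · 663 = 466089 ≡ 319 (mod 991)
319 + 193 = 512
(512)^2 ≡ 520 (mod 991)

520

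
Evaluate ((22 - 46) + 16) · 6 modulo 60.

22 - 46 = -24 ≡ 36 (mod 60)
36 + 16 = 52
52 · 6 = 312 ≡ 12 (mod 60)

12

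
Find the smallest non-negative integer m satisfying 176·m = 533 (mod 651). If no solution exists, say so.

gcd(176, 651) = 1, so a unique solution mod 651 exists.
176⁻¹ ≡ 344 (mod 651).
m ≡ 344·533 ≡ 421 (mod 651).

421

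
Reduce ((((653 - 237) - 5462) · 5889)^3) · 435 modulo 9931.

653 - 237 = 416
416 - 5462 = -5046 ≡ 4885 (mod 9931)
4885 · 5889 = 28767765 ≡ 7589 (mod 9931)
(7589)^3 ≡ 2536 (mod 9931)
2536 · 435 = 1103160 ≡ 819 (mod 9931)

819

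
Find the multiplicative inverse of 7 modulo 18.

13

By the extended Euclidean algorithm:
18 = 2×7 + 4
7 = 1×4 + 3
4 = 1×3 + 1
3 = 3×1 + 0
gcd(7, 18) = 1, so the inverse exists.
Back-substitute for 1:
1 = 1×4 − 1×3
  = −1×7 + 2×4
  = 2×18 − 5×7
So 7⁻¹ ≡ −5 ≡ 13 (mod 18).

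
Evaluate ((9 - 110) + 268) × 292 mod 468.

92

9 - 110 = -101 ≡ 367 (mod 468)
367 + 268 = 635 ≡ 167 (mod 468)
167 × 292 = 48764 ≡ 92 (mod 468)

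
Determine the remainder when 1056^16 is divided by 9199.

By square-and-multiply:
1056^1 ≡ 1056 (mod 9199)
1056^2 ≡ 1056^2 = 1115136 ≡ 2057 (mod 9199)
1056^4 ≡ 2057^2 = 4231249 ≡ 8908 (mod 9199)
1056^8 ≡ 8908^2 = 79352464 ≡ 1890 (mod 9199)
1056^16 ≡ 1890^2 = 3572100 ≡ 2888 (mod 9199)
So 1056^16 ≡ 2888 (mod 9199).

2888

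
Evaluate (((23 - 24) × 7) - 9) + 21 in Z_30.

23 - 24 = -1 ≡ 29 (mod 30)
29 × 7 = 203 ≡ 23 (mod 30)
23 - 9 = 14
14 + 21 = 35 ≡ 5 (mod 30)

5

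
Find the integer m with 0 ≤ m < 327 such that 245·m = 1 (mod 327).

323

Run the extended Euclidean algorithm:
327 = 1·245 + 82
245 = 2·82 + 81
82 = 1·81 + 1
81 = 81·1 + 0
gcd(245, 327) = 1, so the inverse exists.
Back-substitute for 1:
1 = 1·82 − 1·81
  = −1·245 + 3·82
  = 3·327 − 4·245
So 245⁻¹ ≡ −4 ≡ 323 (mod 327).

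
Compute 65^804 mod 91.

78

Compute successive squares:
804 in binary is 1100100100, i.e. 804 = 512 + 256 + 32 + 4.
65^1 ≡ 65 (mod 91)
65^2 ≡ 65^2 = 4225 ≡ 39 (mod 91)
65^4 ≡ 39^2 = 1521 ≡ 65 (mod 91)
65^8 ≡ 65^2 = 4225 ≡ 39 (mod 91)
65^16 ≡ 39^2 = 1521 ≡ 65 (mod 91)
65^32 ≡ 65^2 = 4225 ≡ 39 (mod 91)
65^64 ≡ 39^2 = 1521 ≡ 65 (mod 91)
65^128 ≡ 65^2 = 4225 ≡ 39 (mod 91)
65^256 ≡ 39^2 = 1521 ≡ 65 (mod 91)
65^512 ≡ 65^2 = 4225 ≡ 39 (mod 91)
65^804 = 65^512 × 65^256 × 65^32 × 65^4 ≡ 39 × 65 × 39 × 65 (mod 91).
Accumulate the product:
39 × 65 = 2535 ≡ 78
78 × 39 = 3042 ≡ 39
39 × 65 = 2535 ≡ 78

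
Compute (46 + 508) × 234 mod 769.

444

46 + 508 = 554
554 × 234 = 129636 ≡ 444 (mod 769)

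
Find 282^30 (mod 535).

304

282^1 ≡ 282 (mod 535)
282^2 ≡ 282^2 = 79524 ≡ 344 (mod 535)
282^4 ≡ 344^2 = 118336 ≡ 101 (mod 535)
282^8 ≡ 101^2 = 10201 ≡ 36 (mod 535)
282^16 ≡ 36^2 = 1296 ≡ 226 (mod 535)
282^30 = 282^16 · 282^8 · 282^4 · 282^2 ≡ 226 · 36 · 101 · 344 (mod 535).
Accumulate the product:
226 · 36 = 8136 ≡ 111
111 · 101 = 11211 ≡ 511
511 · 344 = 175784 ≡ 304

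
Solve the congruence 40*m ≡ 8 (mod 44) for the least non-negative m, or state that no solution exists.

gcd(40, 44) = 4, and 4 | 8, so solutions exist.
Divide through by 4: 10*m mod 11 = 2.
10⁻¹ ≡ 10 (mod 11).
m ≡ 10*2 ≡ 9 (mod 11).
The smallest non-negative solution is m = 9.

9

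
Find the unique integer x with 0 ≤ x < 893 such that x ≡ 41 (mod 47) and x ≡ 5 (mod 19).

746

47⁻¹ mod 19: 47*17 ≡ 1 (mod 19), so 47⁻¹ ≡ 17.
x = 41 + 47*((5 − 41)*17 mod 19) = 41 + 47*15 = 746.
Check: 746 mod 47 = 41, 746 mod 19 = 5. ✓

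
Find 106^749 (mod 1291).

106^1 ≡ 106 (mod 1291)
106^2 ≡ 106^2 = 11236 ≡ 908 (mod 1291)
106^4 ≡ 908^2 = 824464 ≡ 806 (mod 1291)
106^8 ≡ 806^2 = 649636 ≡ 263 (mod 1291)
106^16 ≡ 263^2 = 69169 ≡ 746 (mod 1291)
106^32 ≡ 746^2 = 556516 ≡ 95 (mod 1291)
106^64 ≡ 95^2 = 9025 ≡ 1279 (mod 1291)
106^128 ≡ 1279^2 = 1635841 ≡ 144 (mod 1291)
106^256 ≡ 144^2 = 20736 ≡ 80 (mod 1291)
106^512 ≡ 80^2 = 6400 ≡ 1236 (mod 1291)
106^749 = 106^512 * 106^128 * 106^64 * 106^32 * 106^8 * 106^4 * 106^1 ≡ 1236 * 144 * 1279 * 95 * 263 * 806 * 106 (mod 1291).
Accumulate the product:
1236 * 144 = 177984 ≡ 1117
1117 * 1279 = 1428643 ≡ 797
797 * 95 = 75715 ≡ 837
837 * 263 = 220131 ≡ 661
661 * 806 = 532766 ≡ 874
874 * 106 = 92644 ≡ 983

983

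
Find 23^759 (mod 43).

41

759 in binary is 1011110111, i.e. 759 = 512 + 128 + 64 + 32 + 16 + 4 + 2 + 1.
23^1 ≡ 23 (mod 43)
23^2 ≡ 23^2 = 529 ≡ 13 (mod 43)
23^4 ≡ 13^2 = 169 ≡ 40 (mod 43)
23^8 ≡ 40^2 = 1600 ≡ 9 (mod 43)
23^16 ≡ 9^2 = 81 ≡ 38 (mod 43)
23^32 ≡ 38^2 = 1444 ≡ 25 (mod 43)
23^64 ≡ 25^2 = 625 ≡ 23 (mod 43)
23^128 ≡ 23^2 = 529 ≡ 13 (mod 43)
23^256 ≡ 13^2 = 169 ≡ 40 (mod 43)
23^512 ≡ 40^2 = 1600 ≡ 9 (mod 43)
23^759 = 23^512 * 23^128 * 23^64 * 23^32 * 23^16 * 23^4 * 23^2 * 23^1 ≡ 9 * 13 * 23 * 25 * 38 * 40 * 13 * 23 (mod 43).
Accumulate the product:
9 * 13 = 117 ≡ 31
31 * 23 = 713 ≡ 25
25 * 25 = 625 ≡ 23
23 * 38 = 874 ≡ 14
14 * 40 = 560 ≡ 1
1 * 13 = 13
13 * 23 = 299 ≡ 41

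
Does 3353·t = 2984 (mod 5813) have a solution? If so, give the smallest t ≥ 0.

2617

gcd(3353, 5813) = 1, so a unique solution mod 5813 exists.
3353⁻¹ ≡ 2734 (mod 5813).
t ≡ 2734·2984 ≡ 2617 (mod 5813).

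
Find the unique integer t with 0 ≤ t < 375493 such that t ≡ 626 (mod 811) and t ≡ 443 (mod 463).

178235

811⁻¹ mod 463: 811*310 ≡ 1 (mod 463), so 811⁻¹ ≡ 310.
t = 626 + 811*((443 − 626)*310 mod 463) = 626 + 811*219 = 178235.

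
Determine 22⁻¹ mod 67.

By the extended Euclidean algorithm:
67 = 3·22 + 1
22 = 22·1 + 0
gcd(22, 67) = 1, so the inverse exists.
Bézout: 1 = 1·67 − 3·22.
So 22⁻¹ ≡ −3 ≡ 64 (mod 67).

64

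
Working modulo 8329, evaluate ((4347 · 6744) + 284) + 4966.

4347 · 6744 = 29316168 ≡ 6417 (mod 8329)
6417 + 284 = 6701
6701 + 4966 = 11667 ≡ 3338 (mod 8329)

3338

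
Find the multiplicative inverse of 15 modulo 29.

2

29 = 1·15 + 14
15 = 1·14 + 1
14 = 14·1 + 0
gcd(15, 29) = 1, so the inverse exists.
Back-substitute for 1:
1 = 1·15 − 1·14
  = −1·29 + 2·15
So 15⁻¹ ≡ 2 (mod 29).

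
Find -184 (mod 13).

-184 = -15×13 + 11, so -184 ≡ 11 (mod 13).

11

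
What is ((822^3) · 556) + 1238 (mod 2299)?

1901

(822)^3 ≡ 1436 (mod 2299)
1436 · 556 = 798416 ≡ 663 (mod 2299)
663 + 1238 = 1901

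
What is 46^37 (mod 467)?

281

Using repeated squaring:
37 in binary is 100101, i.e. 37 = 32 + 4 + 1.
46^1 ≡ 46 (mod 467)
46^2 ≡ 46^2 = 2116 ≡ 248 (mod 467)
46^4 ≡ 248^2 = 61504 ≡ 327 (mod 467)
46^8 ≡ 327^2 = 106929 ≡ 453 (mod 467)
46^16 ≡ 453^2 = 205209 ≡ 196 (mod 467)
46^32 ≡ 196^2 = 38416 ≡ 122 (mod 467)
46^37 = 46^32 * 46^4 * 46^1 ≡ 122 * 327 * 46 (mod 467).
Accumulate the product:
122 * 327 = 39894 ≡ 199
199 * 46 = 9154 ≡ 281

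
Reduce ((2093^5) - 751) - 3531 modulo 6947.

(2093)^5 ≡ 121 (mod 6947)
121 - 751 = -630 ≡ 6317 (mod 6947)
6317 - 3531 = 2786

2786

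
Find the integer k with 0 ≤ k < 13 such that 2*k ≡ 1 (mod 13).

13 = 6*2 + 1
2 = 2*1 + 0
gcd(2, 13) = 1, so the inverse exists.
Bézout: 1 = 1*13 − 6*2.
So 2⁻¹ ≡ −6 ≡ 7 (mod 13).

7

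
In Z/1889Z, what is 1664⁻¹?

By the extended Euclidean algorithm:
1889 = 1·1664 + 225
1664 = 7·225 + 89
225 = 2·89 + 47
89 = 1·47 + 42
47 = 1·42 + 5
42 = 8·5 + 2
5 = 2·2 + 1
2 = 2·1 + 0
gcd(1664, 1889) = 1, so the inverse exists.
Bézout: 1 = 673·1889 − 764·1664.
So 1664⁻¹ ≡ −764 ≡ 1125 (mod 1889).

1125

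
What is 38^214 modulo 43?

By square-and-multiply:
214 in binary is 11010110, i.e. 214 = 128 + 64 + 16 + 4 + 2.
38^1 ≡ 38 (mod 43)
38^2 ≡ 38^2 = 1444 ≡ 25 (mod 43)
38^4 ≡ 25^2 = 625 ≡ 23 (mod 43)
38^8 ≡ 23^2 = 529 ≡ 13 (mod 43)
38^16 ≡ 13^2 = 169 ≡ 40 (mod 43)
38^32 ≡ 40^2 = 1600 ≡ 9 (mod 43)
38^64 ≡ 9^2 = 81 ≡ 38 (mod 43)
38^128 ≡ 38^2 = 1444 ≡ 25 (mod 43)
38^214 = 38^128 * 38^64 * 38^16 * 38^4 * 38^2 ≡ 25 * 38 * 40 * 23 * 25 (mod 43).
Accumulate the product:
25 * 38 = 950 ≡ 4
4 * 40 = 160 ≡ 31
31 * 23 = 713 ≡ 25
25 * 25 = 625 ≡ 23

23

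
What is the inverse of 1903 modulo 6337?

6004

6337 = 3·1903 + 628
1903 = 3·628 + 19
628 = 33·19 + 1
19 = 19·1 + 0
gcd(1903, 6337) = 1, so the inverse exists.
Back-substitute for 1:
1 = 1·628 − 33·19
  = −33·1903 + 100·628
  = 100·6337 − 333·1903
So 1903⁻¹ ≡ −333 ≡ 6004 (mod 6337).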